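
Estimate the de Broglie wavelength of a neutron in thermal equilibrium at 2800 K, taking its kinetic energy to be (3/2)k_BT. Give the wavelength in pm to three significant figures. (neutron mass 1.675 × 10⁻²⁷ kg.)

λ = 47.5 pm

KE = (3/2)k_BT = 1.5 × 1.381 × 10⁻²³ × 2800 = 5.800 × 10⁻²⁰ J.
p = √(2mKE) = √(2 × 1.675 × 10⁻²⁷ × 5.800 × 10⁻²⁰) = 1.394 × 10⁻²³ kg·m/s.
λ = h/p = 4.75 × 10⁻¹¹ m = 47.5 pm.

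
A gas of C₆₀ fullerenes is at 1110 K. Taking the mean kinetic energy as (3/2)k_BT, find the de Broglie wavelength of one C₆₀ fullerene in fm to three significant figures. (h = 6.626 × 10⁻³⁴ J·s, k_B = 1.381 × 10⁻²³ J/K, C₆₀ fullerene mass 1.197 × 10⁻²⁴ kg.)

λ = 2820 fm

KE = (3/2)k_BT = 1.5 × 1.381 × 10⁻²³ × 1110 = 2.299 × 10⁻²⁰ J.
p = √(2mKE) = √(2 × 1.197 × 10⁻²⁴ × 2.299 × 10⁻²⁰) = 2.346 × 10⁻²² kg·m/s.
λ = h/p = 2.82 × 10⁻¹² m = 2820 fm.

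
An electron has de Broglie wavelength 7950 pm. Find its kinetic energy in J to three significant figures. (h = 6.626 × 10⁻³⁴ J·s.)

KE = 3.81 × 10⁻²¹ J

p = h/λ = 6.626 × 10⁻³⁴ / 7.950 × 10⁻⁹ = 8.335 × 10⁻²⁶ kg·m/s.
KE = p²/(2m) = (8.335 × 10⁻²⁶)² / (2 × 9.109 × 10⁻³¹) = 3.813 × 10⁻²¹ J = 3.81 × 10⁻²¹ J.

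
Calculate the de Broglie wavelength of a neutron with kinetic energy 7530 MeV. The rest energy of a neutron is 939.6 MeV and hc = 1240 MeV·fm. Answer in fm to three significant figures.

λ = 0.147 fm

Total energy E = KE + m₀c² = 7530 + 939.6 = 8469.6 MeV.
(pc)² = E² − (m₀c²)² = (8469.6)² − (939.6)² = 7.085 × 10⁷ MeV², so pc = 8417 MeV.
λ = hc/(pc) = 1240 MeV·fm / 8417 MeV = 0.147 fm.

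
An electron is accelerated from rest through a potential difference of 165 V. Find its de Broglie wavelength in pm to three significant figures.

λ = 95.5 pm

KE = eV = 1.602 × 10⁻¹⁹ × 165.0 = 2.643 × 10⁻¹⁷ J.
p = √(2mKE) = √(2 × 9.109 × 10⁻³¹ × 2.643 × 10⁻¹⁷) = 6.939 × 10⁻²⁴ kg·m/s.
λ = h/p = 6.626 × 10⁻³⁴ / 6.939 × 10⁻²⁴ = 9.55 × 10⁻¹¹ m = 95.5 pm.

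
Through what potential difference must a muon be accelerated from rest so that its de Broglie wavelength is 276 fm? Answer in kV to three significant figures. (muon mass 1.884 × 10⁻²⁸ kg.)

V = 95.5 kV

p = h/λ = 6.626 × 10⁻³⁴ / 2.760 × 10⁻¹³ = 2.401 × 10⁻²¹ kg·m/s.
KE = p²/(2m) = 1.530 × 10⁻¹⁴ J.
V = KE/e = 1.530 × 10⁻¹⁴ / (1.602 × 10⁻¹⁹) = 95.5 kV.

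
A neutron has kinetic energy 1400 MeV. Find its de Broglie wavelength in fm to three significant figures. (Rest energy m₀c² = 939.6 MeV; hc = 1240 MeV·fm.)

λ = 0.579 fm

Total energy E = KE + m₀c² = 1400 + 939.6 = 2339.6 MeV.
(pc)² = E² − (m₀c²)² = (2339.6)² − (939.6)² = 4.591 × 10⁶ MeV², so pc = 2143 MeV.
λ = hc/(pc) = 1240 MeV·fm / 2143 MeV = 0.579 fm.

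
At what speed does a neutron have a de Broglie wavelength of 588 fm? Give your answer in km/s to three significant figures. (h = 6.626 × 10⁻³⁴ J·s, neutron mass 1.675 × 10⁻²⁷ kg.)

p = h/λ = 6.626 × 10⁻³⁴ / 5.880 × 10⁻¹³ = 1.127 × 10⁻²¹ kg·m/s.
v = p/m = 1.127 × 10⁻²¹ / 1.675 × 10⁻²⁷ = 6.73 × 10⁵ m/s = 673 km/s.

v = 673 km/s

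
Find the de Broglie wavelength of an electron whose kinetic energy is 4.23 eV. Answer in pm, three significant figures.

KE = 4.23 eV = 6.776 × 10⁻¹⁹ J.
p = √(2mKE) = √(2 × 9.109 × 10⁻³¹ × 6.776 × 10⁻¹⁹) = 1.111 × 10⁻²⁴ kg·m/s.
λ = h/p = 6.626 × 10⁻³⁴ / 1.111 × 10⁻²⁴ = 5.96 × 10⁻¹⁰ m = 596 pm.

λ = 596 pm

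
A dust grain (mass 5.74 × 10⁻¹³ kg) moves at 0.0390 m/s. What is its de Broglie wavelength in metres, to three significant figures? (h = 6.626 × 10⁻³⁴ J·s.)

λ = 2.96 × 10⁻²⁰ m

p = mv = 5.74 × 10⁻¹³ × 0.0390 = 2.239 × 10⁻¹⁴ kg·m/s.
λ = h/p = 6.626 × 10⁻³⁴ / 2.239 × 10⁻¹⁴ = 2.96 × 10⁻²⁰ m.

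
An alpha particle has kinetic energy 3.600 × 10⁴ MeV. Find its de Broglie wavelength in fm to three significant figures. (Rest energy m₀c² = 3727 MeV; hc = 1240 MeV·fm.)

λ = 0.0314 fm

Total energy E = KE + m₀c² = 3.600 × 10⁴ + 3727 = 39727 MeV.
(pc)² = E² − (m₀c²)² = (39727)² − (3727)² = 1.564 × 10⁹ MeV², so pc = 3.955 × 10⁴ MeV.
λ = hc/(pc) = 1240 MeV·fm / 3.955 × 10⁴ MeV = 0.0314 fm.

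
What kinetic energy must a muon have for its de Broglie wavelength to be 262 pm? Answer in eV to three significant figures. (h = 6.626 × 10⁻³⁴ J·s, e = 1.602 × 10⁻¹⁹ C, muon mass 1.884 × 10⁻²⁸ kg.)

p = h/λ = 6.626 × 10⁻³⁴ / 2.620 × 10⁻¹⁰ = 2.529 × 10⁻²⁴ kg·m/s.
KE = p²/(2m) = (2.529 × 10⁻²⁴)² / (2 × 1.884 × 10⁻²⁸) = 1.697 × 10⁻²⁰ J = 0.106 eV.

KE = 0.106 eV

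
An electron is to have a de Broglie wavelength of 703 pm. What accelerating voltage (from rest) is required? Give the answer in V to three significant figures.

V = 3.04 V

p = h/λ = 6.626 × 10⁻³⁴ / 7.030 × 10⁻¹⁰ = 9.425 × 10⁻²⁵ kg·m/s.
KE = p²/(2m) = 4.876 × 10⁻¹⁹ J.
V = KE/e = 4.876 × 10⁻¹⁹ / (1.602 × 10⁻¹⁹) = 3.04 V.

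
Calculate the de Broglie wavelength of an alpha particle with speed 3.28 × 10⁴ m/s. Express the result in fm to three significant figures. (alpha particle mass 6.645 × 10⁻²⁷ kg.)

λ = 3040 fm

p = mv = 6.645 × 10⁻²⁷ × 3.28 × 10⁴ = 2.180 × 10⁻²² kg·m/s.
λ = h/p = 6.626 × 10⁻³⁴ / 2.180 × 10⁻²² = 3.04 × 10⁻¹² m = 3040 fm.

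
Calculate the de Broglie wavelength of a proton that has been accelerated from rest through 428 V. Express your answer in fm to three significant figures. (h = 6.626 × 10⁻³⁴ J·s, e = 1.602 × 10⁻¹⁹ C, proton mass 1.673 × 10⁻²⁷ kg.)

KE = eV = 1.602 × 10⁻¹⁹ × 428.0 = 6.857 × 10⁻¹⁷ J.
p = √(2mKE) = √(2 × 1.673 × 10⁻²⁷ × 6.857 × 10⁻¹⁷) = 4.790 × 10⁻²² kg·m/s.
λ = h/p = 6.626 × 10⁻³⁴ / 4.790 × 10⁻²² = 1.38 × 10⁻¹² m = 1380 fm.

λ = 1380 fm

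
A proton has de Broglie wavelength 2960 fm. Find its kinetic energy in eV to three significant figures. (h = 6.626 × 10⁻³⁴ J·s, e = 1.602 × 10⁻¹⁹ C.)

KE = 93.5 eV

p = h/λ = 6.626 × 10⁻³⁴ / 2.960 × 10⁻¹² = 2.239 × 10⁻²² kg·m/s.
KE = p²/(2m) = (2.239 × 10⁻²²)² / (2 × 1.673 × 10⁻²⁷) = 1.498 × 10⁻¹⁷ J = 93.5 eV.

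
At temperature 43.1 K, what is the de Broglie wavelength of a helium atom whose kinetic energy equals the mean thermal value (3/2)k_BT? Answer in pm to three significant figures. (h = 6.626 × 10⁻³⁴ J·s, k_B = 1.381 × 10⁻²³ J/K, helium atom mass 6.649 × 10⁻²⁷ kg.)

KE = (3/2)k_BT = 1.5 × 1.381 × 10⁻²³ × 43.1 = 8.928 × 10⁻²² J.
p = √(2mKE) = √(2 × 6.649 × 10⁻²⁷ × 8.928 × 10⁻²²) = 3.446 × 10⁻²⁴ kg·m/s.
λ = h/p = 1.92 × 10⁻¹⁰ m = 192 pm.

λ = 192 pm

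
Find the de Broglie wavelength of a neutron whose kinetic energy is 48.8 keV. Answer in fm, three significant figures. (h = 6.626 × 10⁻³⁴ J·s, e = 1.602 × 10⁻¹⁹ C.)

KE = 48.8 keV = 7.818 × 10⁻¹⁵ J.
p = √(2mKE) = √(2 × 1.675 × 10⁻²⁷ × 7.818 × 10⁻¹⁵) = 5.118 × 10⁻²¹ kg·m/s.
λ = h/p = 6.626 × 10⁻³⁴ / 5.118 × 10⁻²¹ = 1.29 × 10⁻¹³ m = 129 fm.

λ = 129 fm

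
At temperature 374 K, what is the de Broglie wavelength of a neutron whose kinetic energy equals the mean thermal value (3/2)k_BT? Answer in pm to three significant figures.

KE = (3/2)k_BT = 1.5 × 1.381 × 10⁻²³ × 374 = 7.747 × 10⁻²¹ J.
p = √(2mKE) = √(2 × 1.675 × 10⁻²⁷ × 7.747 × 10⁻²¹) = 5.094 × 10⁻²⁴ kg·m/s.
λ = h/p = 1.30 × 10⁻¹⁰ m = 130 pm.

λ = 130 pm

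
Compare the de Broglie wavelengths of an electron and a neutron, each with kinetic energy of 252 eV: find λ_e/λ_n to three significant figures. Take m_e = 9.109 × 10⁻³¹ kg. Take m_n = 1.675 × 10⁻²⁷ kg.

At fixed KE, p = √(2mKE) so λ = h/p ∝ 1/√m.
λ_e/λ_n = √(m_n/m_e) = √(1.675 × 10⁻²⁷/9.109 × 10⁻³¹) = √(1839) = 42.9.

λ_e/λ_n = 42.9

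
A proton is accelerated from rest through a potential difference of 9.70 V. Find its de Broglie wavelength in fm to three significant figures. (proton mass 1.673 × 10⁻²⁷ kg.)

KE = eV = 1.602 × 10⁻¹⁹ × 9.700 = 1.554 × 10⁻¹⁸ J.
p = √(2mKE) = √(2 × 1.673 × 10⁻²⁷ × 1.554 × 10⁻¹⁸) = 7.211 × 10⁻²³ kg·m/s.
λ = h/p = 6.626 × 10⁻³⁴ / 7.211 × 10⁻²³ = 9.19 × 10⁻¹² m = 9190 fm.

λ = 9190 fm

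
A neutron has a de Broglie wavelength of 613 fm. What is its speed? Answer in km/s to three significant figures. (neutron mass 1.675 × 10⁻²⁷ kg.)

p = h/λ = 6.626 × 10⁻³⁴ / 6.130 × 10⁻¹³ = 1.081 × 10⁻²¹ kg·m/s.
v = p/m = 1.081 × 10⁻²¹ / 1.675 × 10⁻²⁷ = 6.45 × 10⁵ m/s = 645 km/s.

v = 645 km/s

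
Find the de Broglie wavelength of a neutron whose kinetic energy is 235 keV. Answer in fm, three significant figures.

λ = 59.0 fm

KE = 235 keV = 3.765 × 10⁻¹⁴ J.
p = √(2mKE) = √(2 × 1.675 × 10⁻²⁷ × 3.765 × 10⁻¹⁴) = 1.123 × 10⁻²⁰ kg·m/s.
λ = h/p = 6.626 × 10⁻³⁴ / 1.123 × 10⁻²⁰ = 5.90 × 10⁻¹⁴ m = 59.0 fm.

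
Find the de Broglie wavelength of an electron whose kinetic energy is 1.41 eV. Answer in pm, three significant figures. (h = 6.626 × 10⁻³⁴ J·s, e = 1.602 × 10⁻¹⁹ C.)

λ = 1030 pm

KE = 1.41 eV = 2.259 × 10⁻¹⁹ J.
p = √(2mKE) = √(2 × 9.109 × 10⁻³¹ × 2.259 × 10⁻¹⁹) = 6.415 × 10⁻²⁵ kg·m/s.
λ = h/p = 6.626 × 10⁻³⁴ / 6.415 × 10⁻²⁵ = 1.03 × 10⁻⁹ m = 1030 pm.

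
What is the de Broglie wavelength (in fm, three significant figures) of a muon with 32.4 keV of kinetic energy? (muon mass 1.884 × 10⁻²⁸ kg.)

KE = 32.4 keV = 5.190 × 10⁻¹⁵ J.
p = √(2mKE) = √(2 × 1.884 × 10⁻²⁸ × 5.190 × 10⁻¹⁵) = 1.398 × 10⁻²¹ kg·m/s.
λ = h/p = 6.626 × 10⁻³⁴ / 1.398 × 10⁻²¹ = 4.74 × 10⁻¹³ m = 474 fm.

λ = 474 fm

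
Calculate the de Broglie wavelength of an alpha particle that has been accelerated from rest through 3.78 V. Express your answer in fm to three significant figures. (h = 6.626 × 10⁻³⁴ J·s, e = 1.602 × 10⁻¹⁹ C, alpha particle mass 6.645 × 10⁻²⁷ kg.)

KE = 2eV = 2 × 1.602 × 10⁻¹⁹ × 3.780 = 1.211 × 10⁻¹⁸ J.
p = √(2mKE) = √(2 × 6.645 × 10⁻²⁷ × 1.211 × 10⁻¹⁸) = 1.269 × 10⁻²² kg·m/s.
λ = h/p = 6.626 × 10⁻³⁴ / 1.269 × 10⁻²² = 5.22 × 10⁻¹² m = 5220 fm.

λ = 5220 fm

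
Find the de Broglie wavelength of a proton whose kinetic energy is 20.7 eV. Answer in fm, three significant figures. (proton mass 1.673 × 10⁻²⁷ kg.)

λ = 6290 fm

KE = 20.7 eV = 3.316 × 10⁻¹⁸ J.
p = √(2mKE) = √(2 × 1.673 × 10⁻²⁷ × 3.316 × 10⁻¹⁸) = 1.053 × 10⁻²² kg·m/s.
λ = h/p = 6.626 × 10⁻³⁴ / 1.053 × 10⁻²² = 6.29 × 10⁻¹² m = 6290 fm.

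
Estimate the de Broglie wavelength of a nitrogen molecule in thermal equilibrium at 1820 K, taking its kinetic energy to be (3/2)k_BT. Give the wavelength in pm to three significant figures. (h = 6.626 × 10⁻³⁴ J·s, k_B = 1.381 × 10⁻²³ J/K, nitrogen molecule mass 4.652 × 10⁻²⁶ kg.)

KE = (3/2)k_BT = 1.5 × 1.381 × 10⁻²³ × 1820 = 3.770 × 10⁻²⁰ J.
p = √(2mKE) = √(2 × 4.652 × 10⁻²⁶ × 3.770 × 10⁻²⁰) = 5.923 × 10⁻²³ kg·m/s.
λ = h/p = 1.12 × 10⁻¹¹ m = 11.2 pm.

λ = 11.2 pm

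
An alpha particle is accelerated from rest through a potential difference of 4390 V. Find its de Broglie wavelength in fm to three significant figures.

λ = 153 fm

KE = 2eV = 2 × 1.602 × 10⁻¹⁹ × 4390 = 1.407 × 10⁻¹⁵ J.
p = √(2mKE) = √(2 × 6.645 × 10⁻²⁷ × 1.407 × 10⁻¹⁵) = 4.324 × 10⁻²¹ kg·m/s.
λ = h/p = 6.626 × 10⁻³⁴ / 4.324 × 10⁻²¹ = 1.53 × 10⁻¹³ m = 153 fm.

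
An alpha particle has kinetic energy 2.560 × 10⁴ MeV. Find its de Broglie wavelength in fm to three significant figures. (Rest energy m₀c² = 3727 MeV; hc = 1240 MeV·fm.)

λ = 0.0426 fm

Total energy E = KE + m₀c² = 2.560 × 10⁴ + 3727 = 29327 MeV.
(pc)² = E² − (m₀c²)² = (29327)² − (3727)² = 8.462 × 10⁸ MeV², so pc = 2.909 × 10⁴ MeV.
λ = hc/(pc) = 1240 MeV·fm / 2.909 × 10⁴ MeV = 0.0426 fm.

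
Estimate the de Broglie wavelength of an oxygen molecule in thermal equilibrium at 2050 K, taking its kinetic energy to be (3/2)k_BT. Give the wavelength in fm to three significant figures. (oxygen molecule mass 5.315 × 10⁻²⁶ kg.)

KE = (3/2)k_BT = 1.5 × 1.381 × 10⁻²³ × 2050 = 4.247 × 10⁻²⁰ J.
p = √(2mKE) = √(2 × 5.315 × 10⁻²⁶ × 4.247 × 10⁻²⁰) = 6.719 × 10⁻²³ kg·m/s.
λ = h/p = 9.86 × 10⁻¹² m = 9860 fm.

λ = 9860 fm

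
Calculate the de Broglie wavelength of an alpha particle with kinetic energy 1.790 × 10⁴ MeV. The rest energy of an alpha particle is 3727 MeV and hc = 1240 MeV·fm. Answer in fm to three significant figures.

λ = 0.0582 fm

Total energy E = KE + m₀c² = 1.790 × 10⁴ + 3727 = 21627 MeV.
(pc)² = E² − (m₀c²)² = (21627)² − (3727)² = 4.538 × 10⁸ MeV², so pc = 2.130 × 10⁴ MeV.
λ = hc/(pc) = 1240 MeV·fm / 2.130 × 10⁴ MeV = 0.0582 fm.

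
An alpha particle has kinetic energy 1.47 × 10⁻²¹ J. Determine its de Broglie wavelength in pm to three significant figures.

λ = 150 pm

p = √(2mKE) = √(2 × 6.645 × 10⁻²⁷ × 1.470 × 10⁻²¹) = 4.420 × 10⁻²⁴ kg·m/s.
λ = h/p = 6.626 × 10⁻³⁴ / 4.420 × 10⁻²⁴ = 1.50 × 10⁻¹⁰ m = 150 pm.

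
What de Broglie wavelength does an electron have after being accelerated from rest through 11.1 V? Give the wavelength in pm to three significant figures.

λ = 368 pm

KE = eV = 1.602 × 10⁻¹⁹ × 11.10 = 1.778 × 10⁻¹⁸ J.
p = √(2mKE) = √(2 × 9.109 × 10⁻³¹ × 1.778 × 10⁻¹⁸) = 1.800 × 10⁻²⁴ kg·m/s.
λ = h/p = 6.626 × 10⁻³⁴ / 1.800 × 10⁻²⁴ = 3.68 × 10⁻¹⁰ m = 368 pm.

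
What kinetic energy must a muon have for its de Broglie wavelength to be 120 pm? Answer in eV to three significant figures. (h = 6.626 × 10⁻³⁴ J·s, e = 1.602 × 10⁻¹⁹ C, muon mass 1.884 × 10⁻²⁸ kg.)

p = h/λ = 6.626 × 10⁻³⁴ / 1.200 × 10⁻¹⁰ = 5.522 × 10⁻²⁴ kg·m/s.
KE = p²/(2m) = (5.522 × 10⁻²⁴)² / (2 × 1.884 × 10⁻²⁸) = 8.092 × 10⁻²⁰ J = 0.505 eV.

KE = 0.505 eV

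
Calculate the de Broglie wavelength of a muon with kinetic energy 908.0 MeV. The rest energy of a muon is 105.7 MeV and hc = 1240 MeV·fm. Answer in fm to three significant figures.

λ = 1.23 fm

Total energy E = KE + m₀c² = 908.0 + 105.7 = 1013.7 MeV.
(pc)² = E² − (m₀c²)² = (1013.7)² − (105.7)² = 1.016 × 10⁶ MeV², so pc = 1008 MeV.
λ = hc/(pc) = 1240 MeV·fm / 1008 MeV = 1.23 fm.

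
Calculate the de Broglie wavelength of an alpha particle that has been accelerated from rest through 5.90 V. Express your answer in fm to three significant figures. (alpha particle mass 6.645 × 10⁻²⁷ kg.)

λ = 4180 fm

KE = 2eV = 2 × 1.602 × 10⁻¹⁹ × 5.900 = 1.890 × 10⁻¹⁸ J.
p = √(2mKE) = √(2 × 6.645 × 10⁻²⁷ × 1.890 × 10⁻¹⁸) = 1.585 × 10⁻²² kg·m/s.
λ = h/p = 6.626 × 10⁻³⁴ / 1.585 × 10⁻²² = 4.18 × 10⁻¹² m = 4180 fm.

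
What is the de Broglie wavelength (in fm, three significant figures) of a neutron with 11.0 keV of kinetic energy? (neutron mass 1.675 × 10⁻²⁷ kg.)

KE = 11.0 keV = 1.762 × 10⁻¹⁵ J.
p = √(2mKE) = √(2 × 1.675 × 10⁻²⁷ × 1.762 × 10⁻¹⁵) = 2.430 × 10⁻²¹ kg·m/s.
λ = h/p = 6.626 × 10⁻³⁴ / 2.430 × 10⁻²¹ = 2.73 × 10⁻¹³ m = 273 fm.

λ = 273 fm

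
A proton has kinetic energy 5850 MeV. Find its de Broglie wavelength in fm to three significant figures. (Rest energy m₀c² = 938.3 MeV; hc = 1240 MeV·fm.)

Total energy E = KE + m₀c² = 5850 + 938.3 = 6788.3 MeV.
(pc)² = E² − (m₀c²)² = (6788.3)² − (938.3)² = 4.520 × 10⁷ MeV², so pc = 6723 MeV.
λ = hc/(pc) = 1240 MeV·fm / 6723 MeV = 0.184 fm.

λ = 0.184 fm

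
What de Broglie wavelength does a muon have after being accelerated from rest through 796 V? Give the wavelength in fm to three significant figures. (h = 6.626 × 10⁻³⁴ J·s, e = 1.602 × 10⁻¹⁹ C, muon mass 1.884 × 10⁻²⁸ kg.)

λ = 3020 fm

KE = eV = 1.602 × 10⁻¹⁹ × 796.0 = 1.275 × 10⁻¹⁶ J.
p = √(2mKE) = √(2 × 1.884 × 10⁻²⁸ × 1.275 × 10⁻¹⁶) = 2.192 × 10⁻²² kg·m/s.
λ = h/p = 6.626 × 10⁻³⁴ / 2.192 × 10⁻²² = 3.02 × 10⁻¹² m = 3020 fm.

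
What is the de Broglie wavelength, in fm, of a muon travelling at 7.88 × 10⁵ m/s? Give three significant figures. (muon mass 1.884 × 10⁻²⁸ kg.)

p = mv = 1.884 × 10⁻²⁸ × 7.88 × 10⁵ = 1.485 × 10⁻²² kg·m/s.
λ = h/p = 6.626 × 10⁻³⁴ / 1.485 × 10⁻²² = 4.46 × 10⁻¹² m = 4460 fm.

λ = 4460 fm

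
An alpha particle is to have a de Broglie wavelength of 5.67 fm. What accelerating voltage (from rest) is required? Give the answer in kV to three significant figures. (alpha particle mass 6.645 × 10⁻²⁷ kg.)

V = 3210 kV

p = h/λ = 6.626 × 10⁻³⁴ / 5.670 × 10⁻¹⁵ = 1.169 × 10⁻¹⁹ kg·m/s.
KE = p²/(2m) = 1.028 × 10⁻¹² J.
V = KE/2e = 1.028 × 10⁻¹² / (2 × 1.602 × 10⁻¹⁹) = 3210 kV.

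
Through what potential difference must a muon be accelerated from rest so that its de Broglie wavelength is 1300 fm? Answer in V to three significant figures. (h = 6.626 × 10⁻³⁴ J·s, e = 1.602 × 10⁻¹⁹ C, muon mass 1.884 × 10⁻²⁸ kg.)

V = 4300 V

p = h/λ = 6.626 × 10⁻³⁴ / 1.300 × 10⁻¹² = 5.097 × 10⁻²² kg·m/s.
KE = p²/(2m) = 6.895 × 10⁻¹⁶ J.
V = KE/e = 6.895 × 10⁻¹⁶ / (1.602 × 10⁻¹⁹) = 4300 V.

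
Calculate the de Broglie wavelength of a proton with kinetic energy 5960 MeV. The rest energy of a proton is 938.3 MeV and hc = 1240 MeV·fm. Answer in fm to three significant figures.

λ = 0.181 fm

Total energy E = KE + m₀c² = 5960 + 938.3 = 6898.3 MeV.
(pc)² = E² − (m₀c²)² = (6898.3)² − (938.3)² = 4.671 × 10⁷ MeV², so pc = 6834 MeV.
λ = hc/(pc) = 1240 MeV·fm / 6834 MeV = 0.181 fm.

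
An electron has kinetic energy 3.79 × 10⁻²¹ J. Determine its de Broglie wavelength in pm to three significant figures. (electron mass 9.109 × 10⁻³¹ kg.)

p = √(2mKE) = √(2 × 9.109 × 10⁻³¹ × 3.790 × 10⁻²¹) = 8.309 × 10⁻²⁶ kg·m/s.
λ = h/p = 6.626 × 10⁻³⁴ / 8.309 × 10⁻²⁶ = 7.97 × 10⁻⁹ m = 7970 pm.

λ = 7970 pm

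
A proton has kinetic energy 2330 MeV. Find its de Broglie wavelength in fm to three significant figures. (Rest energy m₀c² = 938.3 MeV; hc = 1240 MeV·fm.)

Total energy E = KE + m₀c² = 2330 + 938.3 = 3268.3 MeV.
(pc)² = E² − (m₀c²)² = (3268.3)² − (938.3)² = 9.801 × 10⁶ MeV², so pc = 3131 MeV.
λ = hc/(pc) = 1240 MeV·fm / 3131 MeV = 0.396 fm.

λ = 0.396 fm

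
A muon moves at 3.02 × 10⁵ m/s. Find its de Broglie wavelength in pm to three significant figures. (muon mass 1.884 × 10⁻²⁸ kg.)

λ = 11.6 pm

p = mv = 1.884 × 10⁻²⁸ × 3.02 × 10⁵ = 5.690 × 10⁻²³ kg·m/s.
λ = h/p = 6.626 × 10⁻³⁴ / 5.690 × 10⁻²³ = 1.16 × 10⁻¹¹ m = 11.6 pm.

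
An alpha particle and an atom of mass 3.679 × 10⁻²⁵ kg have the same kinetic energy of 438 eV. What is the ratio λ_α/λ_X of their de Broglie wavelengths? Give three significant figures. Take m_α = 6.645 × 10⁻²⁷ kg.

At fixed KE, p = √(2mKE) so λ = h/p ∝ 1/√m.
λ_α/λ_X = √(m_X/m_α) = √(3.679 × 10⁻²⁵/6.645 × 10⁻²⁷) = √(55.36) = 7.44.

λ_α/λ_X = 7.44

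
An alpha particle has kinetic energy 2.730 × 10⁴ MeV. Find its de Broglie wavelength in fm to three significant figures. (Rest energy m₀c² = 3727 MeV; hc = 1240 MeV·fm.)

λ = 0.0403 fm

Total energy E = KE + m₀c² = 2.730 × 10⁴ + 3727 = 31027 MeV.
(pc)² = E² − (m₀c²)² = (31027)² − (3727)² = 9.488 × 10⁸ MeV², so pc = 3.080 × 10⁴ MeV.
λ = hc/(pc) = 1240 MeV·fm / 3.080 × 10⁴ MeV = 0.0403 fm.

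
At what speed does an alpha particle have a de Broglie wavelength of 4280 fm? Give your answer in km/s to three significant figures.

p = h/λ = 6.626 × 10⁻³⁴ / 4.280 × 10⁻¹² = 1.548 × 10⁻²² kg·m/s.
v = p/m = 1.548 × 10⁻²² / 6.645 × 10⁻²⁷ = 2.33 × 10⁴ m/s = 23.3 km/s.

v = 23.3 km/s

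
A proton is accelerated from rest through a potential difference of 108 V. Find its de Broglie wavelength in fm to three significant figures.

KE = eV = 1.602 × 10⁻¹⁹ × 108.0 = 1.730 × 10⁻¹⁷ J.
p = √(2mKE) = √(2 × 1.673 × 10⁻²⁷ × 1.730 × 10⁻¹⁷) = 2.406 × 10⁻²² kg·m/s.
λ = h/p = 6.626 × 10⁻³⁴ / 2.406 × 10⁻²² = 2.75 × 10⁻¹² m = 2750 fm.

λ = 2750 fm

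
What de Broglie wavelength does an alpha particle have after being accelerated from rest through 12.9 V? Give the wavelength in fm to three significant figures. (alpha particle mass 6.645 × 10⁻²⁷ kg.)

KE = 2eV = 2 × 1.602 × 10⁻¹⁹ × 12.90 = 4.133 × 10⁻¹⁸ J.
p = √(2mKE) = √(2 × 6.645 × 10⁻²⁷ × 4.133 × 10⁻¹⁸) = 2.344 × 10⁻²² kg·m/s.
λ = h/p = 6.626 × 10⁻³⁴ / 2.344 × 10⁻²² = 2.83 × 10⁻¹² m = 2830 fm.

λ = 2830 fm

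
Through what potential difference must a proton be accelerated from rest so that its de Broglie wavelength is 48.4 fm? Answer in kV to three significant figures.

p = h/λ = 6.626 × 10⁻³⁴ / 4.840 × 10⁻¹⁴ = 1.369 × 10⁻²⁰ kg·m/s.
KE = p²/(2m) = 5.601 × 10⁻¹⁴ J.
V = KE/e = 5.601 × 10⁻¹⁴ / (1.602 × 10⁻¹⁹) = 350 kV.

V = 350 kV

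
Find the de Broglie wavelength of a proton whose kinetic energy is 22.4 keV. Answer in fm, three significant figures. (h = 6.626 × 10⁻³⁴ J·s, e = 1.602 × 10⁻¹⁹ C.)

KE = 22.4 keV = 3.588 × 10⁻¹⁵ J.
p = √(2mKE) = √(2 × 1.673 × 10⁻²⁷ × 3.588 × 10⁻¹⁵) = 3.465 × 10⁻²¹ kg·m/s.
λ = h/p = 6.626 × 10⁻³⁴ / 3.465 × 10⁻²¹ = 1.91 × 10⁻¹³ m = 191 fm.

λ = 191 fm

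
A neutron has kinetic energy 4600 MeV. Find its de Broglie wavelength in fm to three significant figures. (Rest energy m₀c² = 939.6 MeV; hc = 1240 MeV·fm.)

λ = 0.227 fm

Total energy E = KE + m₀c² = 4600 + 939.6 = 5539.6 MeV.
(pc)² = E² − (m₀c²)² = (5539.6)² − (939.6)² = 2.980 × 10⁷ MeV², so pc = 5459 MeV.
λ = hc/(pc) = 1240 MeV·fm / 5459 MeV = 0.227 fm.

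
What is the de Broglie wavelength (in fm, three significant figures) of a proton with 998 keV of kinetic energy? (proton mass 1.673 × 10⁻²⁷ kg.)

KE = 998 keV = 1.599 × 10⁻¹³ J.
p = √(2mKE) = √(2 × 1.673 × 10⁻²⁷ × 1.599 × 10⁻¹³) = 2.313 × 10⁻²⁰ kg·m/s.
λ = h/p = 6.626 × 10⁻³⁴ / 2.313 × 10⁻²⁰ = 2.86 × 10⁻¹⁴ m = 28.6 fm.

λ = 28.6 fm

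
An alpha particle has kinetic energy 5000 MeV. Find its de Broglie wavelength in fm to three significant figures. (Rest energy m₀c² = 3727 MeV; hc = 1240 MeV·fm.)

λ = 0.157 fm

Total energy E = KE + m₀c² = 5000 + 3727 = 8727 MeV.
(pc)² = E² − (m₀c²)² = (8727)² − (3727)² = 6.227 × 10⁷ MeV², so pc = 7891 MeV.
λ = hc/(pc) = 1240 MeV·fm / 7891 MeV = 0.157 fm.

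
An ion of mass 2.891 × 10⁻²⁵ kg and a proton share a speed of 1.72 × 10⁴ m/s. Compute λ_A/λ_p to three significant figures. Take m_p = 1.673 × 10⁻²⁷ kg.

At fixed v, p = mv so λ = h/(mv) ∝ 1/m.
λ_A/λ_p = m_p/m_A = 1.673 × 10⁻²⁷/2.891 × 10⁻²⁵ = 5.79 × 10⁻³.

λ_A/λ_p = 5.79 × 10⁻³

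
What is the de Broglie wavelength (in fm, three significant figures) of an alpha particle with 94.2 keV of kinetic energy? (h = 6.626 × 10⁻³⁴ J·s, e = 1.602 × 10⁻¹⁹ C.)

KE = 94.2 keV = 1.509 × 10⁻¹⁴ J.
p = √(2mKE) = √(2 × 6.645 × 10⁻²⁷ × 1.509 × 10⁻¹⁴) = 1.416 × 10⁻²⁰ kg·m/s.
λ = h/p = 6.626 × 10⁻³⁴ / 1.416 × 10⁻²⁰ = 4.68 × 10⁻¹⁴ m = 46.8 fm.

λ = 46.8 fm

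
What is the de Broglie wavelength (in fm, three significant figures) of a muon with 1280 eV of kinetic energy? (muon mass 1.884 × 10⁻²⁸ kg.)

λ = 2380 fm

KE = 1280 eV = 2.051 × 10⁻¹⁶ J.
p = √(2mKE) = √(2 × 1.884 × 10⁻²⁸ × 2.051 × 10⁻¹⁶) = 2.780 × 10⁻²² kg·m/s.
λ = h/p = 6.626 × 10⁻³⁴ / 2.780 × 10⁻²² = 2.38 × 10⁻¹² m = 2380 fm.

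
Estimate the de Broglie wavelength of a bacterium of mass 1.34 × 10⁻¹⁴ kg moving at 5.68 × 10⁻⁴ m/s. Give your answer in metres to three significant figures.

λ = 8.71 × 10⁻¹⁷ m

p = mv = 1.34 × 10⁻¹⁴ × 5.68 × 10⁻⁴ = 7.611 × 10⁻¹⁸ kg·m/s.
λ = h/p = 6.626 × 10⁻³⁴ / 7.611 × 10⁻¹⁸ = 8.71 × 10⁻¹⁷ m.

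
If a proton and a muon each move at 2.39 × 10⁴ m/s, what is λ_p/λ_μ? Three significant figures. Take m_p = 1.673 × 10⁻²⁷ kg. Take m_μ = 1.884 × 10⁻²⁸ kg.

At fixed v, p = mv so λ = h/(mv) ∝ 1/m.
λ_p/λ_μ = m_μ/m_p = 1.884 × 10⁻²⁸/1.673 × 10⁻²⁷ = 0.113.

λ_p/λ_μ = 0.113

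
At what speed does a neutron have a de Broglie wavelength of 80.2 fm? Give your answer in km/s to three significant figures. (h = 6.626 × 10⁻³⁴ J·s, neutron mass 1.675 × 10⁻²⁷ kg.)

v = 4930 km/s

p = h/λ = 6.626 × 10⁻³⁴ / 8.020 × 10⁻¹⁴ = 8.262 × 10⁻²¹ kg·m/s.
v = p/m = 8.262 × 10⁻²¹ / 1.675 × 10⁻²⁷ = 4.93 × 10⁶ m/s = 4930 km/s.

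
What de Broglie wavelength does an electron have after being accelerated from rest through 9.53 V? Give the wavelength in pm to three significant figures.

λ = 397 pm

KE = eV = 1.602 × 10⁻¹⁹ × 9.530 = 1.527 × 10⁻¹⁸ J.
p = √(2mKE) = √(2 × 9.109 × 10⁻³¹ × 1.527 × 10⁻¹⁸) = 1.668 × 10⁻²⁴ kg·m/s.
λ = h/p = 6.626 × 10⁻³⁴ / 1.668 × 10⁻²⁴ = 3.97 × 10⁻¹⁰ m = 397 pm.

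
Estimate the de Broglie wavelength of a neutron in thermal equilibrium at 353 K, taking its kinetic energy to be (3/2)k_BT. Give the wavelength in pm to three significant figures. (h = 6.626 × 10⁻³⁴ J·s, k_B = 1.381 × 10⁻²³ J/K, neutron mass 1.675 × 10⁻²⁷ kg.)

KE = (3/2)k_BT = 1.5 × 1.381 × 10⁻²³ × 353 = 7.312 × 10⁻²¹ J.
p = √(2mKE) = √(2 × 1.675 × 10⁻²⁷ × 7.312 × 10⁻²¹) = 4.949 × 10⁻²⁴ kg·m/s.
λ = h/p = 1.34 × 10⁻¹⁰ m = 134 pm.

λ = 134 pm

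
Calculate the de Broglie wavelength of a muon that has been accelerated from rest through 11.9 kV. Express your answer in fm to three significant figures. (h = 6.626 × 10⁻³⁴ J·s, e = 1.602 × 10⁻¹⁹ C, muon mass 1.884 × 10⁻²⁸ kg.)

λ = 782 fm

KE = eV = 1.602 × 10⁻¹⁹ × 1.190 × 10⁴ = 1.906 × 10⁻¹⁵ J.
p = √(2mKE) = √(2 × 1.884 × 10⁻²⁸ × 1.906 × 10⁻¹⁵) = 8.475 × 10⁻²² kg·m/s.
λ = h/p = 6.626 × 10⁻³⁴ / 8.475 × 10⁻²² = 7.82 × 10⁻¹³ m = 782 fm.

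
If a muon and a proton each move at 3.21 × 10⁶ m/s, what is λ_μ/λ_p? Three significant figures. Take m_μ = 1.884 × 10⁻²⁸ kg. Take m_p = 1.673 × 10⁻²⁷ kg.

At fixed v, p = mv so λ = h/(mv) ∝ 1/m.
λ_μ/λ_p = m_p/m_μ = 1.673 × 10⁻²⁷/1.884 × 10⁻²⁸ = 8.88.

λ_μ/λ_p = 8.88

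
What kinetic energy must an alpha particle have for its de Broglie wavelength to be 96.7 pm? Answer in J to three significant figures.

KE = 3.53 × 10⁻²¹ J

p = h/λ = 6.626 × 10⁻³⁴ / 9.670 × 10⁻¹¹ = 6.852 × 10⁻²⁴ kg·m/s.
KE = p²/(2m) = (6.852 × 10⁻²⁴)² / (2 × 6.645 × 10⁻²⁷) = 3.533 × 10⁻²¹ J = 3.53 × 10⁻²¹ J.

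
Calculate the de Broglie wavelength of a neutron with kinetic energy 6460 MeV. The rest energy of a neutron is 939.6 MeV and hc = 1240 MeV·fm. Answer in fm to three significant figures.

Total energy E = KE + m₀c² = 6460 + 939.6 = 7399.6 MeV.
(pc)² = E² − (m₀c²)² = (7399.6)² − (939.6)² = 5.387 × 10⁷ MeV², so pc = 7340 MeV.
λ = hc/(pc) = 1240 MeV·fm / 7340 MeV = 0.169 fm.

λ = 0.169 fm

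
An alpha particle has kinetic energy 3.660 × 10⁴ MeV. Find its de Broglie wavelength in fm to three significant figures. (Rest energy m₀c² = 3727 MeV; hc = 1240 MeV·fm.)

Total energy E = KE + m₀c² = 3.660 × 10⁴ + 3727 = 40327 MeV.
(pc)² = E² − (m₀c²)² = (40327)² − (3727)² = 1.612 × 10⁹ MeV², so pc = 4.015 × 10⁴ MeV.
λ = hc/(pc) = 1240 MeV·fm / 4.015 × 10⁴ MeV = 0.0309 fm.

λ = 0.0309 fm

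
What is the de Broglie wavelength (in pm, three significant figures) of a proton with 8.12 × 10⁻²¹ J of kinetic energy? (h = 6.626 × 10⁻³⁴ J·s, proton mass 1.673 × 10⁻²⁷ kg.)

λ = 127 pm

p = √(2mKE) = √(2 × 1.673 × 10⁻²⁷ × 8.120 × 10⁻²¹) = 5.212 × 10⁻²⁴ kg·m/s.
λ = h/p = 6.626 × 10⁻³⁴ / 5.212 × 10⁻²⁴ = 1.27 × 10⁻¹⁰ m = 127 pm.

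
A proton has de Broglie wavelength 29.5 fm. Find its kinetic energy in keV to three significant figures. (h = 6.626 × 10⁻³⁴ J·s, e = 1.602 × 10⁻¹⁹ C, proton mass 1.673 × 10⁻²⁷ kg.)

p = h/λ = 6.626 × 10⁻³⁴ / 2.950 × 10⁻¹⁴ = 2.246 × 10⁻²⁰ kg·m/s.
KE = p²/(2m) = (2.246 × 10⁻²⁰)² / (2 × 1.673 × 10⁻²⁷) = 1.508 × 10⁻¹³ J = 941 keV.

KE = 941 keV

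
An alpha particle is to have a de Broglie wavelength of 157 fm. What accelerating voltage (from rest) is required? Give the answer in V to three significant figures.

V = 4180 V

p = h/λ = 6.626 × 10⁻³⁴ / 1.570 × 10⁻¹³ = 4.220 × 10⁻²¹ kg·m/s.
KE = p²/(2m) = 1.340 × 10⁻¹⁵ J.
V = KE/2e = 1.340 × 10⁻¹⁵ / (2 × 1.602 × 10⁻¹⁹) = 4180 V.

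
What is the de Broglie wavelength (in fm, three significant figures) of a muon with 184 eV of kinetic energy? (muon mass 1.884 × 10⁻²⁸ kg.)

KE = 184 eV = 2.948 × 10⁻¹⁷ J.
p = √(2mKE) = √(2 × 1.884 × 10⁻²⁸ × 2.948 × 10⁻¹⁷) = 1.054 × 10⁻²² kg·m/s.
λ = h/p = 6.626 × 10⁻³⁴ / 1.054 × 10⁻²² = 6.29 × 10⁻¹² m = 6290 fm.

λ = 6290 fm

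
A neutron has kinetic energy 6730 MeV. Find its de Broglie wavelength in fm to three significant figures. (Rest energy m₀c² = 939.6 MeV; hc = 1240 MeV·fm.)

Total energy E = KE + m₀c² = 6730 + 939.6 = 7669.6 MeV.
(pc)² = E² − (m₀c²)² = (7669.6)² − (939.6)² = 5.794 × 10⁷ MeV², so pc = 7612 MeV.
λ = hc/(pc) = 1240 MeV·fm / 7612 MeV = 0.163 fm.

λ = 0.163 fm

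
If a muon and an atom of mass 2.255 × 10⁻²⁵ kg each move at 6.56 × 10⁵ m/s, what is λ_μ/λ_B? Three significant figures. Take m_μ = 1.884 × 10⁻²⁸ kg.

λ_μ/λ_B = 1200

At fixed v, p = mv so λ = h/(mv) ∝ 1/m.
λ_μ/λ_B = m_B/m_μ = 2.255 × 10⁻²⁵/1.884 × 10⁻²⁸ = 1200.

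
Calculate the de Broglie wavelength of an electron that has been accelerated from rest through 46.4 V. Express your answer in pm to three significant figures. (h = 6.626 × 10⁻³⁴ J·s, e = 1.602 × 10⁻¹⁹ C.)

KE = eV = 1.602 × 10⁻¹⁹ × 46.40 = 7.433 × 10⁻¹⁸ J.
p = √(2mKE) = √(2 × 9.109 × 10⁻³¹ × 7.433 × 10⁻¹⁸) = 3.680 × 10⁻²⁴ kg·m/s.
λ = h/p = 6.626 × 10⁻³⁴ / 3.680 × 10⁻²⁴ = 1.80 × 10⁻¹⁰ m = 180 pm.

λ = 180 pm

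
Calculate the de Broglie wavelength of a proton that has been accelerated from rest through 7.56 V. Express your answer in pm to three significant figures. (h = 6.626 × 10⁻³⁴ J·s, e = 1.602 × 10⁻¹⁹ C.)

KE = eV = 1.602 × 10⁻¹⁹ × 7.560 = 1.211 × 10⁻¹⁸ J.
p = √(2mKE) = √(2 × 1.673 × 10⁻²⁷ × 1.211 × 10⁻¹⁸) = 6.366 × 10⁻²³ kg·m/s.
λ = h/p = 6.626 × 10⁻³⁴ / 6.366 × 10⁻²³ = 1.04 × 10⁻¹¹ m = 10.4 pm.

λ = 10.4 pm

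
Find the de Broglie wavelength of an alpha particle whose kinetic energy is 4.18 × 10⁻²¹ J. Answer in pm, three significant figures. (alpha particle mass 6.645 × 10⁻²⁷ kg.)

λ = 88.9 pm

p = √(2mKE) = √(2 × 6.645 × 10⁻²⁷ × 4.180 × 10⁻²¹) = 7.453 × 10⁻²⁴ kg·m/s.
λ = h/p = 6.626 × 10⁻³⁴ / 7.453 × 10⁻²⁴ = 8.89 × 10⁻¹¹ m = 88.9 pm.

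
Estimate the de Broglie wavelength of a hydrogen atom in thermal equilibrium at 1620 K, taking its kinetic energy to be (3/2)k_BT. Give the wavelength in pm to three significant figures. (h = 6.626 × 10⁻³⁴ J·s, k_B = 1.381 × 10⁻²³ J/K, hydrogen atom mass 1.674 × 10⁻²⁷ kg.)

KE = (3/2)k_BT = 1.5 × 1.381 × 10⁻²³ × 1620 = 3.356 × 10⁻²⁰ J.
p = √(2mKE) = √(2 × 1.674 × 10⁻²⁷ × 3.356 × 10⁻²⁰) = 1.060 × 10⁻²³ kg·m/s.
λ = h/p = 6.25 × 10⁻¹¹ m = 62.5 pm.

λ = 62.5 pm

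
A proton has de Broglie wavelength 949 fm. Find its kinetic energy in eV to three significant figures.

KE = 909 eV

p = h/λ = 6.626 × 10⁻³⁴ / 9.490 × 10⁻¹³ = 6.982 × 10⁻²² kg·m/s.
KE = p²/(2m) = (6.982 × 10⁻²²)² / (2 × 1.673 × 10⁻²⁷) = 1.457 × 10⁻¹⁶ J = 909 eV.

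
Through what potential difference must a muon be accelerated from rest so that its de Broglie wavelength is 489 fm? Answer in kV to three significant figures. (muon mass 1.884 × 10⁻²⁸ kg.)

V = 30.4 kV

p = h/λ = 6.626 × 10⁻³⁴ / 4.890 × 10⁻¹³ = 1.355 × 10⁻²¹ kg·m/s.
KE = p²/(2m) = 4.873 × 10⁻¹⁵ J.
V = KE/e = 4.873 × 10⁻¹⁵ / (1.602 × 10⁻¹⁹) = 30.4 kV.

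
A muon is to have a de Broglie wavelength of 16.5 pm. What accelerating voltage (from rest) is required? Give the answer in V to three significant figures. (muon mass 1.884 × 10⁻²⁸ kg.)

V = 26.7 V

p = h/λ = 6.626 × 10⁻³⁴ / 1.650 × 10⁻¹¹ = 4.016 × 10⁻²³ kg·m/s.
KE = p²/(2m) = 4.280 × 10⁻¹⁸ J.
V = KE/e = 4.280 × 10⁻¹⁸ / (1.602 × 10⁻¹⁹) = 26.7 V.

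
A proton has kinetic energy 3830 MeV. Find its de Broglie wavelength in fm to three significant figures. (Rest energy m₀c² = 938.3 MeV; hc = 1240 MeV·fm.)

Total energy E = KE + m₀c² = 3830 + 938.3 = 4768.3 MeV.
(pc)² = E² − (m₀c²)² = (4768.3)² − (938.3)² = 2.186 × 10⁷ MeV², so pc = 4675 MeV.
λ = hc/(pc) = 1240 MeV·fm / 4675 MeV = 0.265 fm.

λ = 0.265 fm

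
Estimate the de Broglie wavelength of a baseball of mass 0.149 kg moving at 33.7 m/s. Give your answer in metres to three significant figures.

λ = 1.32 × 10⁻³⁴ m

p = mv = 0.149 × 33.7 = 5.021 kg·m/s.
λ = h/p = 6.626 × 10⁻³⁴ / 5.021 = 1.32 × 10⁻³⁴ m.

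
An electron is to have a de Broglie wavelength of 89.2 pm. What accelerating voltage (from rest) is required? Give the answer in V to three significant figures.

p = h/λ = 6.626 × 10⁻³⁴ / 8.920 × 10⁻¹¹ = 7.428 × 10⁻²⁴ kg·m/s.
KE = p²/(2m) = 3.029 × 10⁻¹⁷ J.
V = KE/e = 3.029 × 10⁻¹⁷ / (1.602 × 10⁻¹⁹) = 189 V.

V = 189 V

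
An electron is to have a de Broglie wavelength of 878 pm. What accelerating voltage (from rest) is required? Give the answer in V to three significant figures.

V = 1.95 V

p = h/λ = 6.626 × 10⁻³⁴ / 8.780 × 10⁻¹⁰ = 7.547 × 10⁻²⁵ kg·m/s.
KE = p²/(2m) = 3.126 × 10⁻¹⁹ J.
V = KE/e = 3.126 × 10⁻¹⁹ / (1.602 × 10⁻¹⁹) = 1.95 V.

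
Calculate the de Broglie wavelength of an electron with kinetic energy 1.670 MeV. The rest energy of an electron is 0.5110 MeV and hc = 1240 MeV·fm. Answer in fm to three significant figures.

λ = 585 fm

Total energy E = KE + m₀c² = 1.670 + 0.5110 = 2.1810 MeV.
(pc)² = E² − (m₀c²)² = (2.1810)² − (0.5110)² = 4.496 MeV², so pc = 2.120 MeV.
λ = hc/(pc) = 1240 MeV·fm / 2.120 MeV = 585 fm.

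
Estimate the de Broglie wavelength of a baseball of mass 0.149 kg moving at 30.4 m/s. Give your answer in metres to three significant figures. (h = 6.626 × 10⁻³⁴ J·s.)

λ = 1.46 × 10⁻³⁴ m

p = mv = 0.149 × 30.4 = 4.530 kg·m/s.
λ = h/p = 6.626 × 10⁻³⁴ / 4.530 = 1.46 × 10⁻³⁴ m.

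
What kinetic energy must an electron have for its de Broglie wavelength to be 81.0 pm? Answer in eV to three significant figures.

p = h/λ = 6.626 × 10⁻³⁴ / 8.100 × 10⁻¹¹ = 8.180 × 10⁻²⁴ kg·m/s.
KE = p²/(2m) = (8.180 × 10⁻²⁴)² / (2 × 9.109 × 10⁻³¹) = 3.673 × 10⁻¹⁷ J = 229 eV.

KE = 229 eV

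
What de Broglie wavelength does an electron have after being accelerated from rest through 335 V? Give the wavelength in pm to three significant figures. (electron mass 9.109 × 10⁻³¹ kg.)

KE = eV = 1.602 × 10⁻¹⁹ × 335.0 = 5.367 × 10⁻¹⁷ J.
p = √(2mKE) = √(2 × 9.109 × 10⁻³¹ × 5.367 × 10⁻¹⁷) = 9.888 × 10⁻²⁴ kg·m/s.
λ = h/p = 6.626 × 10⁻³⁴ / 9.888 × 10⁻²⁴ = 6.70 × 10⁻¹¹ m = 67.0 pm.

λ = 67.0 pm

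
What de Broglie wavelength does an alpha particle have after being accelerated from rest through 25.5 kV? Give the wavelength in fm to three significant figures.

λ = 63.6 fm

KE = 2eV = 2 × 1.602 × 10⁻¹⁹ × 2.550 × 10⁴ = 8.170 × 10⁻¹⁵ J.
p = √(2mKE) = √(2 × 6.645 × 10⁻²⁷ × 8.170 × 10⁻¹⁵) = 1.042 × 10⁻²⁰ kg·m/s.
λ = h/p = 6.626 × 10⁻³⁴ / 1.042 × 10⁻²⁰ = 6.36 × 10⁻¹⁴ m = 63.6 fm.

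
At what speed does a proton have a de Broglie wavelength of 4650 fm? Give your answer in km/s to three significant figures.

v = 85.2 km/s

p = h/λ = 6.626 × 10⁻³⁴ / 4.650 × 10⁻¹² = 1.425 × 10⁻²² kg·m/s.
v = p/m = 1.425 × 10⁻²² / 1.673 × 10⁻²⁷ = 8.52 × 10⁴ m/s = 85.2 km/s.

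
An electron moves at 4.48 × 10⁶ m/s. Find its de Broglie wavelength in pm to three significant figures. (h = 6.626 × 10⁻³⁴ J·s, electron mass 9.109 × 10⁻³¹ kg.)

p = mv = 9.109 × 10⁻³¹ × 4.48 × 10⁶ = 4.081 × 10⁻²⁴ kg·m/s.
λ = h/p = 6.626 × 10⁻³⁴ / 4.081 × 10⁻²⁴ = 1.62 × 10⁻¹⁰ m = 162 pm.

λ = 162 pm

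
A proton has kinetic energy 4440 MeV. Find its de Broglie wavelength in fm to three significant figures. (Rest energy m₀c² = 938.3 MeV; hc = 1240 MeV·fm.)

λ = 0.234 fm

Total energy E = KE + m₀c² = 4440 + 938.3 = 5378.3 MeV.
(pc)² = E² − (m₀c²)² = (5378.3)² − (938.3)² = 2.805 × 10⁷ MeV², so pc = 5296 MeV.
λ = hc/(pc) = 1240 MeV·fm / 5296 MeV = 0.234 fm.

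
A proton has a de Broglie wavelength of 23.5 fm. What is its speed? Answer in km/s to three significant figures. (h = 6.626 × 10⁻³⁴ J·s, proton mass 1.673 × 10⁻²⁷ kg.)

v = 1.69 × 10⁴ km/s

p = h/λ = 6.626 × 10⁻³⁴ / 2.350 × 10⁻¹⁴ = 2.820 × 10⁻²⁰ kg·m/s.
v = p/m = 2.820 × 10⁻²⁰ / 1.673 × 10⁻²⁷ = 1.69 × 10⁷ m/s = 1.69 × 10⁴ km/s.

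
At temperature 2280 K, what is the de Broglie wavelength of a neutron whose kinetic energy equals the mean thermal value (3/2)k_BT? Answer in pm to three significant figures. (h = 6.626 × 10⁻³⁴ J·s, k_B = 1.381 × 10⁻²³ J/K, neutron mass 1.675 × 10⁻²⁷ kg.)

λ = 52.7 pm

KE = (3/2)k_BT = 1.5 × 1.381 × 10⁻²³ × 2280 = 4.723 × 10⁻²⁰ J.
p = √(2mKE) = √(2 × 1.675 × 10⁻²⁷ × 4.723 × 10⁻²⁰) = 1.258 × 10⁻²³ kg·m/s.
λ = h/p = 5.27 × 10⁻¹¹ m = 52.7 pm.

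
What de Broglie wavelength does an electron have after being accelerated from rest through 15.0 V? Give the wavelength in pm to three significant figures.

λ = 317 pm

KE = eV = 1.602 × 10⁻¹⁹ × 15.00 = 2.403 × 10⁻¹⁸ J.
p = √(2mKE) = √(2 × 9.109 × 10⁻³¹ × 2.403 × 10⁻¹⁸) = 2.092 × 10⁻²⁴ kg·m/s.
λ = h/p = 6.626 × 10⁻³⁴ / 2.092 × 10⁻²⁴ = 3.17 × 10⁻¹⁰ m = 317 pm.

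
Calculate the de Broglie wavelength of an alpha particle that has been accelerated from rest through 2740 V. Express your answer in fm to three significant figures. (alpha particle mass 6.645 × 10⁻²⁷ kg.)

KE = 2eV = 2 × 1.602 × 10⁻¹⁹ × 2740 = 8.779 × 10⁻¹⁶ J.
p = √(2mKE) = √(2 × 6.645 × 10⁻²⁷ × 8.779 × 10⁻¹⁶) = 3.416 × 10⁻²¹ kg·m/s.
λ = h/p = 6.626 × 10⁻³⁴ / 3.416 × 10⁻²¹ = 1.94 × 10⁻¹³ m = 194 fm.

λ = 194 fm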